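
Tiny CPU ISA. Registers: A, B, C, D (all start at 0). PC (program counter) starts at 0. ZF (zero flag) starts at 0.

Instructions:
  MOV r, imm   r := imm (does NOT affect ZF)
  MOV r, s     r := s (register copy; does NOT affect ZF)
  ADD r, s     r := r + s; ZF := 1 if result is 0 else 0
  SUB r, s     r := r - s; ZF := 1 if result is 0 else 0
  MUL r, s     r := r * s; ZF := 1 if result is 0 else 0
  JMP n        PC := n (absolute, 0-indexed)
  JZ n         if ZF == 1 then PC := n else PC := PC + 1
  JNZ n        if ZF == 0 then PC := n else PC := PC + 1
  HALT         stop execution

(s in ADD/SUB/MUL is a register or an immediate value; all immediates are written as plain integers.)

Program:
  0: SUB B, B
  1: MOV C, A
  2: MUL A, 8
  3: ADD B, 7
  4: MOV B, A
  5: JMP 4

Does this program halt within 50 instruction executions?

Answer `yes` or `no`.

Step 1: PC=0 exec 'SUB B, B'. After: A=0 B=0 C=0 D=0 ZF=1 PC=1
Step 2: PC=1 exec 'MOV C, A'. After: A=0 B=0 C=0 D=0 ZF=1 PC=2
Step 3: PC=2 exec 'MUL A, 8'. After: A=0 B=0 C=0 D=0 ZF=1 PC=3
Step 4: PC=3 exec 'ADD B, 7'. After: A=0 B=7 C=0 D=0 ZF=0 PC=4
Step 5: PC=4 exec 'MOV B, A'. After: A=0 B=0 C=0 D=0 ZF=0 PC=5
Step 6: PC=5 exec 'JMP 4'. After: A=0 B=0 C=0 D=0 ZF=0 PC=4
Step 7: PC=4 exec 'MOV B, A'. After: A=0 B=0 C=0 D=0 ZF=0 PC=5
State after step 7 equals state after step 5: the program is in a cycle of length 2 and will never halt.

Answer: no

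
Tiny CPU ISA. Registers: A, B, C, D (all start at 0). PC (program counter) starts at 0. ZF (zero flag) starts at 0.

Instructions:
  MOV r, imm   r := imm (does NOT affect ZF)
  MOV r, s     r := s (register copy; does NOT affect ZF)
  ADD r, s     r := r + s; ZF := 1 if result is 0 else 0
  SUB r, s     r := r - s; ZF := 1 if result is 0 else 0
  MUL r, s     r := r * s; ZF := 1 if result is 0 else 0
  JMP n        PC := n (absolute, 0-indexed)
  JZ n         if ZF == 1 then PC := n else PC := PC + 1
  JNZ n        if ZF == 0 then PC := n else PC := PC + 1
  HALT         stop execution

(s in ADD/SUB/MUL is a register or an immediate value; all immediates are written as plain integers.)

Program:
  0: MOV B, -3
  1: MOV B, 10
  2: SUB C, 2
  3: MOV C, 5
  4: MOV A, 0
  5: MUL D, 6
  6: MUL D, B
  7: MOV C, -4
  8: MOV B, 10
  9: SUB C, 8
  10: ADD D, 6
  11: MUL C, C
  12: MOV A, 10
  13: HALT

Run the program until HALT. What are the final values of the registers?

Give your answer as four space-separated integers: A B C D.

Step 1: PC=0 exec 'MOV B, -3'. After: A=0 B=-3 C=0 D=0 ZF=0 PC=1
Step 2: PC=1 exec 'MOV B, 10'. After: A=0 B=10 C=0 D=0 ZF=0 PC=2
Step 3: PC=2 exec 'SUB C, 2'. After: A=0 B=10 C=-2 D=0 ZF=0 PC=3
Step 4: PC=3 exec 'MOV C, 5'. After: A=0 B=10 C=5 D=0 ZF=0 PC=4
Step 5: PC=4 exec 'MOV A, 0'. After: A=0 B=10 C=5 D=0 ZF=0 PC=5
Step 6: PC=5 exec 'MUL D, 6'. After: A=0 B=10 C=5 D=0 ZF=1 PC=6
Step 7: PC=6 exec 'MUL D, B'. After: A=0 B=10 C=5 D=0 ZF=1 PC=7
Step 8: PC=7 exec 'MOV C, -4'. After: A=0 B=10 C=-4 D=0 ZF=1 PC=8
Step 9: PC=8 exec 'MOV B, 10'. After: A=0 B=10 C=-4 D=0 ZF=1 PC=9
Step 10: PC=9 exec 'SUB C, 8'. After: A=0 B=10 C=-12 D=0 ZF=0 PC=10
Step 11: PC=10 exec 'ADD D, 6'. After: A=0 B=10 C=-12 D=6 ZF=0 PC=11
Step 12: PC=11 exec 'MUL C, C'. After: A=0 B=10 C=144 D=6 ZF=0 PC=12
Step 13: PC=12 exec 'MOV A, 10'. After: A=10 B=10 C=144 D=6 ZF=0 PC=13
Step 14: PC=13 exec 'HALT'. After: A=10 B=10 C=144 D=6 ZF=0 PC=13 HALTED

Answer: 10 10 144 6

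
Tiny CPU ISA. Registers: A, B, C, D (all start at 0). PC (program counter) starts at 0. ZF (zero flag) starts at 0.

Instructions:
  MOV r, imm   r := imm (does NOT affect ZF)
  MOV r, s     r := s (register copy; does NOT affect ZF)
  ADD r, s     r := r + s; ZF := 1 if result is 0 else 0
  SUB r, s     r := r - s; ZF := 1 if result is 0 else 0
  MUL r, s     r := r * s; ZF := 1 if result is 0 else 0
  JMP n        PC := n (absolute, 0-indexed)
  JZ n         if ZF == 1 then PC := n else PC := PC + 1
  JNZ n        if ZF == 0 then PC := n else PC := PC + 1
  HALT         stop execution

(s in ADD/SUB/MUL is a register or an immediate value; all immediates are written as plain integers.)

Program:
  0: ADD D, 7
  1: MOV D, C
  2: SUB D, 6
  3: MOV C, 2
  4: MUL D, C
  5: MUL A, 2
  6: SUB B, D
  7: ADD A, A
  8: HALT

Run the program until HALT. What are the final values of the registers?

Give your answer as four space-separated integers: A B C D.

Answer: 0 12 2 -12

Derivation:
Step 1: PC=0 exec 'ADD D, 7'. After: A=0 B=0 C=0 D=7 ZF=0 PC=1
Step 2: PC=1 exec 'MOV D, C'. After: A=0 B=0 C=0 D=0 ZF=0 PC=2
Step 3: PC=2 exec 'SUB D, 6'. After: A=0 B=0 C=0 D=-6 ZF=0 PC=3
Step 4: PC=3 exec 'MOV C, 2'. After: A=0 B=0 C=2 D=-6 ZF=0 PC=4
Step 5: PC=4 exec 'MUL D, C'. After: A=0 B=0 C=2 D=-12 ZF=0 PC=5
Step 6: PC=5 exec 'MUL A, 2'. After: A=0 B=0 C=2 D=-12 ZF=1 PC=6
Step 7: PC=6 exec 'SUB B, D'. After: A=0 B=12 C=2 D=-12 ZF=0 PC=7
Step 8: PC=7 exec 'ADD A, A'. After: A=0 B=12 C=2 D=-12 ZF=1 PC=8
Step 9: PC=8 exec 'HALT'. After: A=0 B=12 C=2 D=-12 ZF=1 PC=8 HALTED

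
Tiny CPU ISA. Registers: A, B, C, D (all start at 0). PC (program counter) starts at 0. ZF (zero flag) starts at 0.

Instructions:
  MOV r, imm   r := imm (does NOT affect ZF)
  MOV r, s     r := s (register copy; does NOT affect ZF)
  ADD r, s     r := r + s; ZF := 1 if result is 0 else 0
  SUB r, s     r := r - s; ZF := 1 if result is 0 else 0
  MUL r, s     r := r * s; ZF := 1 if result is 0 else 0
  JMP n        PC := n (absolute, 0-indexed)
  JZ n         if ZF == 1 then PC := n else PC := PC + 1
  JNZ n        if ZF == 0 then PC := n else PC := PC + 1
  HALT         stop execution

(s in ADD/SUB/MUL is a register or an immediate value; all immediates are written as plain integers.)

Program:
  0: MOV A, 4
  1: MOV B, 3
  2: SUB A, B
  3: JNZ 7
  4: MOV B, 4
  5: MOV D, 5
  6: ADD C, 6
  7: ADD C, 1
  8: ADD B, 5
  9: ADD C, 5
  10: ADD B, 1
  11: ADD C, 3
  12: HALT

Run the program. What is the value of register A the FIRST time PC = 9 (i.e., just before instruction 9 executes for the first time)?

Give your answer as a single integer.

Step 1: PC=0 exec 'MOV A, 4'. After: A=4 B=0 C=0 D=0 ZF=0 PC=1
Step 2: PC=1 exec 'MOV B, 3'. After: A=4 B=3 C=0 D=0 ZF=0 PC=2
Step 3: PC=2 exec 'SUB A, B'. After: A=1 B=3 C=0 D=0 ZF=0 PC=3
Step 4: PC=3 exec 'JNZ 7'. After: A=1 B=3 C=0 D=0 ZF=0 PC=7
Step 5: PC=7 exec 'ADD C, 1'. After: A=1 B=3 C=1 D=0 ZF=0 PC=8
Step 6: PC=8 exec 'ADD B, 5'. After: A=1 B=8 C=1 D=0 ZF=0 PC=9
First time PC=9: A=1

1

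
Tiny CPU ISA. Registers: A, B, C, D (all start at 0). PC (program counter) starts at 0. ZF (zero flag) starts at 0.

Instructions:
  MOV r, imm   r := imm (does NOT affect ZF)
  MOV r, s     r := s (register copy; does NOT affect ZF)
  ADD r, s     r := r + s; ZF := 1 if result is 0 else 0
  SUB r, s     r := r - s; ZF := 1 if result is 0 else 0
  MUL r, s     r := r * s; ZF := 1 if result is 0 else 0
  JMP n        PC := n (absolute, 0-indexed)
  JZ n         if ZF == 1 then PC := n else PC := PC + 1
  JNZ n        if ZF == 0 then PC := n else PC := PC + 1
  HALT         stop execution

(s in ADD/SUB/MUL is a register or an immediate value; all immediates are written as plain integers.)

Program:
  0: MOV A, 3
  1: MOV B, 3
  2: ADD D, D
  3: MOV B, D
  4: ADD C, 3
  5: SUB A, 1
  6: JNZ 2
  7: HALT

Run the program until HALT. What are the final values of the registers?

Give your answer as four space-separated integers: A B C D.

Step 1: PC=0 exec 'MOV A, 3'. After: A=3 B=0 C=0 D=0 ZF=0 PC=1
Step 2: PC=1 exec 'MOV B, 3'. After: A=3 B=3 C=0 D=0 ZF=0 PC=2
Step 3: PC=2 exec 'ADD D, D'. After: A=3 B=3 C=0 D=0 ZF=1 PC=3
Step 4: PC=3 exec 'MOV B, D'. After: A=3 B=0 C=0 D=0 ZF=1 PC=4
Step 5: PC=4 exec 'ADD C, 3'. After: A=3 B=0 C=3 D=0 ZF=0 PC=5
Step 6: PC=5 exec 'SUB A, 1'. After: A=2 B=0 C=3 D=0 ZF=0 PC=6
Step 7: PC=6 exec 'JNZ 2'. After: A=2 B=0 C=3 D=0 ZF=0 PC=2
Step 8: PC=2 exec 'ADD D, D'. After: A=2 B=0 C=3 D=0 ZF=1 PC=3
Step 9: PC=3 exec 'MOV B, D'. After: A=2 B=0 C=3 D=0 ZF=1 PC=4
Step 10: PC=4 exec 'ADD C, 3'. After: A=2 B=0 C=6 D=0 ZF=0 PC=5
Step 11: PC=5 exec 'SUB A, 1'. After: A=1 B=0 C=6 D=0 ZF=0 PC=6
Step 12: PC=6 exec 'JNZ 2'. After: A=1 B=0 C=6 D=0 ZF=0 PC=2
Step 13: PC=2 exec 'ADD D, D'. After: A=1 B=0 C=6 D=0 ZF=1 PC=3
Step 14: PC=3 exec 'MOV B, D'. After: A=1 B=0 C=6 D=0 ZF=1 PC=4
Step 15: PC=4 exec 'ADD C, 3'. After: A=1 B=0 C=9 D=0 ZF=0 PC=5
Step 16: PC=5 exec 'SUB A, 1'. After: A=0 B=0 C=9 D=0 ZF=1 PC=6
Step 17: PC=6 exec 'JNZ 2'. After: A=0 B=0 C=9 D=0 ZF=1 PC=7
Step 18: PC=7 exec 'HALT'. After: A=0 B=0 C=9 D=0 ZF=1 PC=7 HALTED

Answer: 0 0 9 0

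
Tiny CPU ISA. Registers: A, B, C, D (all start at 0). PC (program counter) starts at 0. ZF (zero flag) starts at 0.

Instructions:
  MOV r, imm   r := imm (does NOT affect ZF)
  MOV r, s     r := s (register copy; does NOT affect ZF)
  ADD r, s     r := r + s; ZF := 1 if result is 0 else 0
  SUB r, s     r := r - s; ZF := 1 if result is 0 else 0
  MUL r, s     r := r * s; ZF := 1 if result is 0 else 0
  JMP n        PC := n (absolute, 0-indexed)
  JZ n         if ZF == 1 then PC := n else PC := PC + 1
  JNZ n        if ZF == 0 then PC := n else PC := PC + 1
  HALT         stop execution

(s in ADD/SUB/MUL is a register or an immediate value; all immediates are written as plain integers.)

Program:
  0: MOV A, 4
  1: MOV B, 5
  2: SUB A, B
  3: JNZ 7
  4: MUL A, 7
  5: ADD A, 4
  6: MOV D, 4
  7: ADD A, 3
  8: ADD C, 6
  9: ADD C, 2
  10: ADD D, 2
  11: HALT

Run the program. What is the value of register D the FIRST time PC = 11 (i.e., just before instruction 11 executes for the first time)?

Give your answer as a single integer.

Step 1: PC=0 exec 'MOV A, 4'. After: A=4 B=0 C=0 D=0 ZF=0 PC=1
Step 2: PC=1 exec 'MOV B, 5'. After: A=4 B=5 C=0 D=0 ZF=0 PC=2
Step 3: PC=2 exec 'SUB A, B'. After: A=-1 B=5 C=0 D=0 ZF=0 PC=3
Step 4: PC=3 exec 'JNZ 7'. After: A=-1 B=5 C=0 D=0 ZF=0 PC=7
Step 5: PC=7 exec 'ADD A, 3'. After: A=2 B=5 C=0 D=0 ZF=0 PC=8
Step 6: PC=8 exec 'ADD C, 6'. After: A=2 B=5 C=6 D=0 ZF=0 PC=9
Step 7: PC=9 exec 'ADD C, 2'. After: A=2 B=5 C=8 D=0 ZF=0 PC=10
Step 8: PC=10 exec 'ADD D, 2'. After: A=2 B=5 C=8 D=2 ZF=0 PC=11
First time PC=11: D=2

2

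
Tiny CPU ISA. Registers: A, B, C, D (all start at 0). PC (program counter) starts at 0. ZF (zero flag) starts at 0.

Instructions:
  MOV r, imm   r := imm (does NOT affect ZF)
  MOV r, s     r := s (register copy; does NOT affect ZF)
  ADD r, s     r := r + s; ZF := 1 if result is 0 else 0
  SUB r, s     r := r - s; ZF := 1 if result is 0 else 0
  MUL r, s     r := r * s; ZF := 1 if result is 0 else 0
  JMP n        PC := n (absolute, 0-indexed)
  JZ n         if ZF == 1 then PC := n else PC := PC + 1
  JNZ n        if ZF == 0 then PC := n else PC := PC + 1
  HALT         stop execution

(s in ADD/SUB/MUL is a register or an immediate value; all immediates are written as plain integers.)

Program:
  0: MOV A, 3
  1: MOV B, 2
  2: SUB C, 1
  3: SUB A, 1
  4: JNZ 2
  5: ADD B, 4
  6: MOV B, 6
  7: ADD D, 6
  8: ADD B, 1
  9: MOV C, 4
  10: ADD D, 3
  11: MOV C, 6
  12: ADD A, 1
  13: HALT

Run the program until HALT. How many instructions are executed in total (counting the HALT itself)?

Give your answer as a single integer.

Step 1: PC=0 exec 'MOV A, 3'. After: A=3 B=0 C=0 D=0 ZF=0 PC=1
Step 2: PC=1 exec 'MOV B, 2'. After: A=3 B=2 C=0 D=0 ZF=0 PC=2
Step 3: PC=2 exec 'SUB C, 1'. After: A=3 B=2 C=-1 D=0 ZF=0 PC=3
Step 4: PC=3 exec 'SUB A, 1'. After: A=2 B=2 C=-1 D=0 ZF=0 PC=4
Step 5: PC=4 exec 'JNZ 2'. After: A=2 B=2 C=-1 D=0 ZF=0 PC=2
Step 6: PC=2 exec 'SUB C, 1'. After: A=2 B=2 C=-2 D=0 ZF=0 PC=3
Step 7: PC=3 exec 'SUB A, 1'. After: A=1 B=2 C=-2 D=0 ZF=0 PC=4
Step 8: PC=4 exec 'JNZ 2'. After: A=1 B=2 C=-2 D=0 ZF=0 PC=2
Step 9: PC=2 exec 'SUB C, 1'. After: A=1 B=2 C=-3 D=0 ZF=0 PC=3
Step 10: PC=3 exec 'SUB A, 1'. After: A=0 B=2 C=-3 D=0 ZF=1 PC=4
Step 11: PC=4 exec 'JNZ 2'. After: A=0 B=2 C=-3 D=0 ZF=1 PC=5
Step 12: PC=5 exec 'ADD B, 4'. After: A=0 B=6 C=-3 D=0 ZF=0 PC=6
Step 13: PC=6 exec 'MOV B, 6'. After: A=0 B=6 C=-3 D=0 ZF=0 PC=7
Step 14: PC=7 exec 'ADD D, 6'. After: A=0 B=6 C=-3 D=6 ZF=0 PC=8
Step 15: PC=8 exec 'ADD B, 1'. After: A=0 B=7 C=-3 D=6 ZF=0 PC=9
Step 16: PC=9 exec 'MOV C, 4'. After: A=0 B=7 C=4 D=6 ZF=0 PC=10
Step 17: PC=10 exec 'ADD D, 3'. After: A=0 B=7 C=4 D=9 ZF=0 PC=11
Step 18: PC=11 exec 'MOV C, 6'. After: A=0 B=7 C=6 D=9 ZF=0 PC=12
Step 19: PC=12 exec 'ADD A, 1'. After: A=1 B=7 C=6 D=9 ZF=0 PC=13
Step 20: PC=13 exec 'HALT'. After: A=1 B=7 C=6 D=9 ZF=0 PC=13 HALTED
Total instructions executed: 20

Answer: 20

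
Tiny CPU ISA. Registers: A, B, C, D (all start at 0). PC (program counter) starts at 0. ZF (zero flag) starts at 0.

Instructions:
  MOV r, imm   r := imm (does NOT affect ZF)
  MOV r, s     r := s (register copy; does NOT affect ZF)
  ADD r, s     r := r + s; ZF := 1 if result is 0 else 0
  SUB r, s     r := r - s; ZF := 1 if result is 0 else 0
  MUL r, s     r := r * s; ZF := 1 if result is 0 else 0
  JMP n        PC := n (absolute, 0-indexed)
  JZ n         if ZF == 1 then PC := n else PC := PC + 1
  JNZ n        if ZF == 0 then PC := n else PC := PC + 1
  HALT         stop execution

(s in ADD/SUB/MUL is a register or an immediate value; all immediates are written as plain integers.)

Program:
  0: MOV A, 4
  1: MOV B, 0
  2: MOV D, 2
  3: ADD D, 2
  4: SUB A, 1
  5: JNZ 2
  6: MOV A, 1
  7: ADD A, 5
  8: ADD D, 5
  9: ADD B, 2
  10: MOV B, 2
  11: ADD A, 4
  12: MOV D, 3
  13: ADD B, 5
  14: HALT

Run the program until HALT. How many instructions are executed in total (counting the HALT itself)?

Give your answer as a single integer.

Answer: 27

Derivation:
Step 1: PC=0 exec 'MOV A, 4'. After: A=4 B=0 C=0 D=0 ZF=0 PC=1
Step 2: PC=1 exec 'MOV B, 0'. After: A=4 B=0 C=0 D=0 ZF=0 PC=2
Step 3: PC=2 exec 'MOV D, 2'. After: A=4 B=0 C=0 D=2 ZF=0 PC=3
Step 4: PC=3 exec 'ADD D, 2'. After: A=4 B=0 C=0 D=4 ZF=0 PC=4
Step 5: PC=4 exec 'SUB A, 1'. After: A=3 B=0 C=0 D=4 ZF=0 PC=5
Step 6: PC=5 exec 'JNZ 2'. After: A=3 B=0 C=0 D=4 ZF=0 PC=2
Step 7: PC=2 exec 'MOV D, 2'. After: A=3 B=0 C=0 D=2 ZF=0 PC=3
Step 8: PC=3 exec 'ADD D, 2'. After: A=3 B=0 C=0 D=4 ZF=0 PC=4
Step 9: PC=4 exec 'SUB A, 1'. After: A=2 B=0 C=0 D=4 ZF=0 PC=5
Step 10: PC=5 exec 'JNZ 2'. After: A=2 B=0 C=0 D=4 ZF=0 PC=2
Step 11: PC=2 exec 'MOV D, 2'. After: A=2 B=0 C=0 D=2 ZF=0 PC=3
Step 12: PC=3 exec 'ADD D, 2'. After: A=2 B=0 C=0 D=4 ZF=0 PC=4
Step 13: PC=4 exec 'SUB A, 1'. After: A=1 B=0 C=0 D=4 ZF=0 PC=5
Step 14: PC=5 exec 'JNZ 2'. After: A=1 B=0 C=0 D=4 ZF=0 PC=2
Step 15: PC=2 exec 'MOV D, 2'. After: A=1 B=0 C=0 D=2 ZF=0 PC=3
Step 16: PC=3 exec 'ADD D, 2'. After: A=1 B=0 C=0 D=4 ZF=0 PC=4
Step 17: PC=4 exec 'SUB A, 1'. After: A=0 B=0 C=0 D=4 ZF=1 PC=5
Step 18: PC=5 exec 'JNZ 2'. After: A=0 B=0 C=0 D=4 ZF=1 PC=6
Step 19: PC=6 exec 'MOV A, 1'. After: A=1 B=0 C=0 D=4 ZF=1 PC=7
Step 20: PC=7 exec 'ADD A, 5'. After: A=6 B=0 C=0 D=4 ZF=0 PC=8
Step 21: PC=8 exec 'ADD D, 5'. After: A=6 B=0 C=0 D=9 ZF=0 PC=9
Step 22: PC=9 exec 'ADD B, 2'. After: A=6 B=2 C=0 D=9 ZF=0 PC=10
Step 23: PC=10 exec 'MOV B, 2'. After: A=6 B=2 C=0 D=9 ZF=0 PC=11
Step 24: PC=11 exec 'ADD A, 4'. After: A=10 B=2 C=0 D=9 ZF=0 PC=12
Step 25: PC=12 exec 'MOV D, 3'. After: A=10 B=2 C=0 D=3 ZF=0 PC=13
Step 26: PC=13 exec 'ADD B, 5'. After: A=10 B=7 C=0 D=3 ZF=0 PC=14
Step 27: PC=14 exec 'HALT'. After: A=10 B=7 C=0 D=3 ZF=0 PC=14 HALTED
Total instructions executed: 27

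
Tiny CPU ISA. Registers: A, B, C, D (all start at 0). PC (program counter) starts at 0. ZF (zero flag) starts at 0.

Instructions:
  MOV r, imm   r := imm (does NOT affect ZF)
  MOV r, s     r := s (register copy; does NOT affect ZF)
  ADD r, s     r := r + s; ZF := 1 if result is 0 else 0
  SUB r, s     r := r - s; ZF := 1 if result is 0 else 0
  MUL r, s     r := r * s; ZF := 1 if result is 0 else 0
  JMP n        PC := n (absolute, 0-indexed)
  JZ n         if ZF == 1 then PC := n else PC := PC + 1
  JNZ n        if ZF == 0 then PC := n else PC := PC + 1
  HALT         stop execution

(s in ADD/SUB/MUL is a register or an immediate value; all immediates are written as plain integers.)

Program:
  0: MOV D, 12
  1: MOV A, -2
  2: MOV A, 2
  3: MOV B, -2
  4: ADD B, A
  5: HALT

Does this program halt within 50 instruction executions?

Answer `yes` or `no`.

Answer: yes

Derivation:
Step 1: PC=0 exec 'MOV D, 12'. After: A=0 B=0 C=0 D=12 ZF=0 PC=1
Step 2: PC=1 exec 'MOV A, -2'. After: A=-2 B=0 C=0 D=12 ZF=0 PC=2
Step 3: PC=2 exec 'MOV A, 2'. After: A=2 B=0 C=0 D=12 ZF=0 PC=3
Step 4: PC=3 exec 'MOV B, -2'. After: A=2 B=-2 C=0 D=12 ZF=0 PC=4
Step 5: PC=4 exec 'ADD B, A'. After: A=2 B=0 C=0 D=12 ZF=1 PC=5
Step 6: PC=5 exec 'HALT'. After: A=2 B=0 C=0 D=12 ZF=1 PC=5 HALTED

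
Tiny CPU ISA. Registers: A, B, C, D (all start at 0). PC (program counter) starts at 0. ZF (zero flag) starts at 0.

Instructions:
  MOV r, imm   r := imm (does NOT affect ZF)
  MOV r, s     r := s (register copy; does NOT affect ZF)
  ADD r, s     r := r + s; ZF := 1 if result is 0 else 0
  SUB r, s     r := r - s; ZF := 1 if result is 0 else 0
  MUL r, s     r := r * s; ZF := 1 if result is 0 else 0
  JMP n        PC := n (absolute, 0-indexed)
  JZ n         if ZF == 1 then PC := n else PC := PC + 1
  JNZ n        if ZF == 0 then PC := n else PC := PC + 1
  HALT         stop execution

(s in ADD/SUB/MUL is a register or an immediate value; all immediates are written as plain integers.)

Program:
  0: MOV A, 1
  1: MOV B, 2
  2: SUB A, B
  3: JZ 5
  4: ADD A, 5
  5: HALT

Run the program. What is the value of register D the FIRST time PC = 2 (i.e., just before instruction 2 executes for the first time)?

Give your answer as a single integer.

Step 1: PC=0 exec 'MOV A, 1'. After: A=1 B=0 C=0 D=0 ZF=0 PC=1
Step 2: PC=1 exec 'MOV B, 2'. After: A=1 B=2 C=0 D=0 ZF=0 PC=2
First time PC=2: D=0

0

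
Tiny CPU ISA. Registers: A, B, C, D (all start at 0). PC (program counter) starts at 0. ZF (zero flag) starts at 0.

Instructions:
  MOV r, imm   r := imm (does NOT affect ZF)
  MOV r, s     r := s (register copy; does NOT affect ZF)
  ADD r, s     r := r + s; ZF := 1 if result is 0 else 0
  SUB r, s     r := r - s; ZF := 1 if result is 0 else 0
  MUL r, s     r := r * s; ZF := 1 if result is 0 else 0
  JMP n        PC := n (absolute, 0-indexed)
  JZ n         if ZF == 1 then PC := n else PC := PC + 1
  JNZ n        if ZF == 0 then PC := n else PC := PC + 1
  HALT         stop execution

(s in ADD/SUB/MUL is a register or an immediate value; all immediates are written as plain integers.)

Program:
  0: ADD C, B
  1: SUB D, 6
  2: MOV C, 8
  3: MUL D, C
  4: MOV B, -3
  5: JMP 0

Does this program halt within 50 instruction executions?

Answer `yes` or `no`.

Step 1: PC=0 exec 'ADD C, B'. After: A=0 B=0 C=0 D=0 ZF=1 PC=1
Step 2: PC=1 exec 'SUB D, 6'. After: A=0 B=0 C=0 D=-6 ZF=0 PC=2
Step 3: PC=2 exec 'MOV C, 8'. After: A=0 B=0 C=8 D=-6 ZF=0 PC=3
Step 4: PC=3 exec 'MUL D, C'. After: A=0 B=0 C=8 D=-48 ZF=0 PC=4
Step 5: PC=4 exec 'MOV B, -3'. After: A=0 B=-3 C=8 D=-48 ZF=0 PC=5
Step 6: PC=5 exec 'JMP 0'. After: A=0 B=-3 C=8 D=-48 ZF=0 PC=0
Step 7: PC=0 exec 'ADD C, B'. After: A=0 B=-3 C=5 D=-48 ZF=0 PC=1
Step 8: PC=1 exec 'SUB D, 6'. After: A=0 B=-3 C=5 D=-54 ZF=0 PC=2
Step 9: PC=2 exec 'MOV C, 8'. After: A=0 B=-3 C=8 D=-54 ZF=0 PC=3
Step 10: PC=3 exec 'MUL D, C'. After: A=0 B=-3 C=8 D=-432 ZF=0 PC=4
Step 11: PC=4 exec 'MOV B, -3'. After: A=0 B=-3 C=8 D=-432 ZF=0 PC=5
Step 12: PC=5 exec 'JMP 0'. After: A=0 B=-3 C=8 D=-432 ZF=0 PC=0
Step 13: PC=0 exec 'ADD C, B'. After: A=0 B=-3 C=5 D=-432 ZF=0 PC=1
Step 14: PC=1 exec 'SUB D, 6'. After: A=0 B=-3 C=5 D=-438 ZF=0 PC=2
Step 15: PC=2 exec 'MOV C, 8'. After: A=0 B=-3 C=8 D=-438 ZF=0 PC=3
After 50 steps: not halted. PC revisits the same instructions with no path to HALT; will never halt.

Answer: no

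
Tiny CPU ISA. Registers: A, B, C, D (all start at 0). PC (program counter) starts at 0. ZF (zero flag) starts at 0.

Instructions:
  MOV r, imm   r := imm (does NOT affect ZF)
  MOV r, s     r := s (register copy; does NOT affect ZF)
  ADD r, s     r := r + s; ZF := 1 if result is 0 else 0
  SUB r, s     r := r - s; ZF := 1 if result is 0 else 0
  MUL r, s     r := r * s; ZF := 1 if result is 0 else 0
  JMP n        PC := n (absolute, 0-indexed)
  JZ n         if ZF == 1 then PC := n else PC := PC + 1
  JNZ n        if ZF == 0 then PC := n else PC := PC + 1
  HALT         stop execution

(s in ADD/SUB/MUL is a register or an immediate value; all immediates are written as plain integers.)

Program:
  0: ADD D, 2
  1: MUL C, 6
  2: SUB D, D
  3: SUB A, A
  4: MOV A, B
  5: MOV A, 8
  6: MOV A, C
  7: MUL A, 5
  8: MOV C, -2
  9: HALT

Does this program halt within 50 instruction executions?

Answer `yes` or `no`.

Answer: yes

Derivation:
Step 1: PC=0 exec 'ADD D, 2'. After: A=0 B=0 C=0 D=2 ZF=0 PC=1
Step 2: PC=1 exec 'MUL C, 6'. After: A=0 B=0 C=0 D=2 ZF=1 PC=2
Step 3: PC=2 exec 'SUB D, D'. After: A=0 B=0 C=0 D=0 ZF=1 PC=3
Step 4: PC=3 exec 'SUB A, A'. After: A=0 B=0 C=0 D=0 ZF=1 PC=4
Step 5: PC=4 exec 'MOV A, B'. After: A=0 B=0 C=0 D=0 ZF=1 PC=5
Step 6: PC=5 exec 'MOV A, 8'. After: A=8 B=0 C=0 D=0 ZF=1 PC=6
Step 7: PC=6 exec 'MOV A, C'. After: A=0 B=0 C=0 D=0 ZF=1 PC=7
Step 8: PC=7 exec 'MUL A, 5'. After: A=0 B=0 C=0 D=0 ZF=1 PC=8
Step 9: PC=8 exec 'MOV C, -2'. After: A=0 B=0 C=-2 D=0 ZF=1 PC=9
Step 10: PC=9 exec 'HALT'. After: A=0 B=0 C=-2 D=0 ZF=1 PC=9 HALTED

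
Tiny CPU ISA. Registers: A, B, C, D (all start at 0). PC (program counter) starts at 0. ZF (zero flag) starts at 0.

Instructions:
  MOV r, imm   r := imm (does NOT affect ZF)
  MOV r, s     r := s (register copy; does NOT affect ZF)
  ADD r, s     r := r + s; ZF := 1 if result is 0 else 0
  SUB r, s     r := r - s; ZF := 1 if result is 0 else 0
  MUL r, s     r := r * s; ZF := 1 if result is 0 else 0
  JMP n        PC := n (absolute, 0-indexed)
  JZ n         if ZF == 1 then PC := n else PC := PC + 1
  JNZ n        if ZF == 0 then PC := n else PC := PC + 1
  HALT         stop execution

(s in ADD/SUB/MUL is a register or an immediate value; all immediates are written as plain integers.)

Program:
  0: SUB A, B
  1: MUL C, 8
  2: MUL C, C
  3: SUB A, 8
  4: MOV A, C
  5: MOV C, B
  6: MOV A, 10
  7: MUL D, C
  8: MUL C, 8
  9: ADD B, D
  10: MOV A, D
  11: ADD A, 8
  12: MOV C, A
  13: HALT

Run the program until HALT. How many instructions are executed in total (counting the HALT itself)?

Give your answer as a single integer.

Step 1: PC=0 exec 'SUB A, B'. After: A=0 B=0 C=0 D=0 ZF=1 PC=1
Step 2: PC=1 exec 'MUL C, 8'. After: A=0 B=0 C=0 D=0 ZF=1 PC=2
Step 3: PC=2 exec 'MUL C, C'. After: A=0 B=0 C=0 D=0 ZF=1 PC=3
Step 4: PC=3 exec 'SUB A, 8'. After: A=-8 B=0 C=0 D=0 ZF=0 PC=4
Step 5: PC=4 exec 'MOV A, C'. After: A=0 B=0 C=0 D=0 ZF=0 PC=5
Step 6: PC=5 exec 'MOV C, B'. After: A=0 B=0 C=0 D=0 ZF=0 PC=6
Step 7: PC=6 exec 'MOV A, 10'. After: A=10 B=0 C=0 D=0 ZF=0 PC=7
Step 8: PC=7 exec 'MUL D, C'. After: A=10 B=0 C=0 D=0 ZF=1 PC=8
Step 9: PC=8 exec 'MUL C, 8'. After: A=10 B=0 C=0 D=0 ZF=1 PC=9
Step 10: PC=9 exec 'ADD B, D'. After: A=10 B=0 C=0 D=0 ZF=1 PC=10
Step 11: PC=10 exec 'MOV A, D'. After: A=0 B=0 C=0 D=0 ZF=1 PC=11
Step 12: PC=11 exec 'ADD A, 8'. After: A=8 B=0 C=0 D=0 ZF=0 PC=12
Step 13: PC=12 exec 'MOV C, A'. After: A=8 B=0 C=8 D=0 ZF=0 PC=13
Step 14: PC=13 exec 'HALT'. After: A=8 B=0 C=8 D=0 ZF=0 PC=13 HALTED
Total instructions executed: 14

Answer: 14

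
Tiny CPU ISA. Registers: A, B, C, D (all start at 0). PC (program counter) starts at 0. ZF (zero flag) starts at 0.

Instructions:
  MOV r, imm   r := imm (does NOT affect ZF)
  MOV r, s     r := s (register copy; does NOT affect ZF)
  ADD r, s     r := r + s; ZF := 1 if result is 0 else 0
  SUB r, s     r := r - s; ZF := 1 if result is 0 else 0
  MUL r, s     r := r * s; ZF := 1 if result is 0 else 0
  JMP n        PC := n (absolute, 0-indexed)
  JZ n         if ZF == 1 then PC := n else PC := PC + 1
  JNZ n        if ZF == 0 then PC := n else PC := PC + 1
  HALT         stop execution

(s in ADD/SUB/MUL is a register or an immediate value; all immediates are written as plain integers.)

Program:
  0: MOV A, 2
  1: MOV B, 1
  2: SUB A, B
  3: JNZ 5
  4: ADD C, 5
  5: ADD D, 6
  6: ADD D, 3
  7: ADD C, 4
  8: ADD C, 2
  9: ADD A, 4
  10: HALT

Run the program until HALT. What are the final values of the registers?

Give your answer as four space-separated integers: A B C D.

Step 1: PC=0 exec 'MOV A, 2'. After: A=2 B=0 C=0 D=0 ZF=0 PC=1
Step 2: PC=1 exec 'MOV B, 1'. After: A=2 B=1 C=0 D=0 ZF=0 PC=2
Step 3: PC=2 exec 'SUB A, B'. After: A=1 B=1 C=0 D=0 ZF=0 PC=3
Step 4: PC=3 exec 'JNZ 5'. After: A=1 B=1 C=0 D=0 ZF=0 PC=5
Step 5: PC=5 exec 'ADD D, 6'. After: A=1 B=1 C=0 D=6 ZF=0 PC=6
Step 6: PC=6 exec 'ADD D, 3'. After: A=1 B=1 C=0 D=9 ZF=0 PC=7
Step 7: PC=7 exec 'ADD C, 4'. After: A=1 B=1 C=4 D=9 ZF=0 PC=8
Step 8: PC=8 exec 'ADD C, 2'. After: A=1 B=1 C=6 D=9 ZF=0 PC=9
Step 9: PC=9 exec 'ADD A, 4'. After: A=5 B=1 C=6 D=9 ZF=0 PC=10
Step 10: PC=10 exec 'HALT'. After: A=5 B=1 C=6 D=9 ZF=0 PC=10 HALTED

Answer: 5 1 6 9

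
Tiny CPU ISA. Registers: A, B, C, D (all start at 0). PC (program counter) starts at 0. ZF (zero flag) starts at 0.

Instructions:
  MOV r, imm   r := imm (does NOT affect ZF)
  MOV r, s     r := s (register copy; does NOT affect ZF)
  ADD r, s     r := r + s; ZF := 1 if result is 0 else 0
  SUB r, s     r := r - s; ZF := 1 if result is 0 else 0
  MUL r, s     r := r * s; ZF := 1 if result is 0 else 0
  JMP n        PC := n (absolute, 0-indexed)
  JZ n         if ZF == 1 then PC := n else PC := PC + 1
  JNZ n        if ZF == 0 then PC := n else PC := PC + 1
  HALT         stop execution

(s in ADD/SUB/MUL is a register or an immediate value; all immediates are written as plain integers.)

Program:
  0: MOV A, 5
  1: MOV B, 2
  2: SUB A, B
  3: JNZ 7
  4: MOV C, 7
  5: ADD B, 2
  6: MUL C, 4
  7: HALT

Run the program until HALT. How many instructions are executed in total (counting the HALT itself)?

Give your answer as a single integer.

Answer: 5

Derivation:
Step 1: PC=0 exec 'MOV A, 5'. After: A=5 B=0 C=0 D=0 ZF=0 PC=1
Step 2: PC=1 exec 'MOV B, 2'. After: A=5 B=2 C=0 D=0 ZF=0 PC=2
Step 3: PC=2 exec 'SUB A, B'. After: A=3 B=2 C=0 D=0 ZF=0 PC=3
Step 4: PC=3 exec 'JNZ 7'. After: A=3 B=2 C=0 D=0 ZF=0 PC=7
Step 5: PC=7 exec 'HALT'. After: A=3 B=2 C=0 D=0 ZF=0 PC=7 HALTED
Total instructions executed: 5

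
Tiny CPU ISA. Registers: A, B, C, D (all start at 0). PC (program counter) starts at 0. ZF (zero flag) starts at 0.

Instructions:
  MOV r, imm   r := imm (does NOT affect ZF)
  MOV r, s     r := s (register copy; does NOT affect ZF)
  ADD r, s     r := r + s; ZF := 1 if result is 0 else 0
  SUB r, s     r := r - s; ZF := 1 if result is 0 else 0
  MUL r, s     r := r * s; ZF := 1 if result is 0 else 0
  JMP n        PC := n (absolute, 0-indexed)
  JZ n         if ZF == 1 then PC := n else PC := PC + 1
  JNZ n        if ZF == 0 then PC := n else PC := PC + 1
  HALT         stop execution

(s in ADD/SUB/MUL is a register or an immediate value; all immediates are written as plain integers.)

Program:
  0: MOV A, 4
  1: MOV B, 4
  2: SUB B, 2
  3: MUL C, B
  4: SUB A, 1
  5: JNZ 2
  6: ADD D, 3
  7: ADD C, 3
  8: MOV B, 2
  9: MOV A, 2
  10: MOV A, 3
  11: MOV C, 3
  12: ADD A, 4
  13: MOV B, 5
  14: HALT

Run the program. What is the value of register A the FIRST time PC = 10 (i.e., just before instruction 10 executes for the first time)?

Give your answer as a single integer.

Step 1: PC=0 exec 'MOV A, 4'. After: A=4 B=0 C=0 D=0 ZF=0 PC=1
Step 2: PC=1 exec 'MOV B, 4'. After: A=4 B=4 C=0 D=0 ZF=0 PC=2
Step 3: PC=2 exec 'SUB B, 2'. After: A=4 B=2 C=0 D=0 ZF=0 PC=3
Step 4: PC=3 exec 'MUL C, B'. After: A=4 B=2 C=0 D=0 ZF=1 PC=4
Step 5: PC=4 exec 'SUB A, 1'. After: A=3 B=2 C=0 D=0 ZF=0 PC=5
Step 6: PC=5 exec 'JNZ 2'. After: A=3 B=2 C=0 D=0 ZF=0 PC=2
Step 7: PC=2 exec 'SUB B, 2'. After: A=3 B=0 C=0 D=0 ZF=1 PC=3
Step 8: PC=3 exec 'MUL C, B'. After: A=3 B=0 C=0 D=0 ZF=1 PC=4
Step 9: PC=4 exec 'SUB A, 1'. After: A=2 B=0 C=0 D=0 ZF=0 PC=5
Step 10: PC=5 exec 'JNZ 2'. After: A=2 B=0 C=0 D=0 ZF=0 PC=2
Step 11: PC=2 exec 'SUB B, 2'. After: A=2 B=-2 C=0 D=0 ZF=0 PC=3
Step 12: PC=3 exec 'MUL C, B'. After: A=2 B=-2 C=0 D=0 ZF=1 PC=4
Step 13: PC=4 exec 'SUB A, 1'. After: A=1 B=-2 C=0 D=0 ZF=0 PC=5
Step 14: PC=5 exec 'JNZ 2'. After: A=1 B=-2 C=0 D=0 ZF=0 PC=2
Step 15: PC=2 exec 'SUB B, 2'. After: A=1 B=-4 C=0 D=0 ZF=0 PC=3
Step 16: PC=3 exec 'MUL C, B'. After: A=1 B=-4 C=0 D=0 ZF=1 PC=4
Step 17: PC=4 exec 'SUB A, 1'. After: A=0 B=-4 C=0 D=0 ZF=1 PC=5
Step 18: PC=5 exec 'JNZ 2'. After: A=0 B=-4 C=0 D=0 ZF=1 PC=6
Step 19: PC=6 exec 'ADD D, 3'. After: A=0 B=-4 C=0 D=3 ZF=0 PC=7
Step 20: PC=7 exec 'ADD C, 3'. After: A=0 B=-4 C=3 D=3 ZF=0 PC=8
Step 21: PC=8 exec 'MOV B, 2'. After: A=0 B=2 C=3 D=3 ZF=0 PC=9
Step 22: PC=9 exec 'MOV A, 2'. After: A=2 B=2 C=3 D=3 ZF=0 PC=10
First time PC=10: A=2

2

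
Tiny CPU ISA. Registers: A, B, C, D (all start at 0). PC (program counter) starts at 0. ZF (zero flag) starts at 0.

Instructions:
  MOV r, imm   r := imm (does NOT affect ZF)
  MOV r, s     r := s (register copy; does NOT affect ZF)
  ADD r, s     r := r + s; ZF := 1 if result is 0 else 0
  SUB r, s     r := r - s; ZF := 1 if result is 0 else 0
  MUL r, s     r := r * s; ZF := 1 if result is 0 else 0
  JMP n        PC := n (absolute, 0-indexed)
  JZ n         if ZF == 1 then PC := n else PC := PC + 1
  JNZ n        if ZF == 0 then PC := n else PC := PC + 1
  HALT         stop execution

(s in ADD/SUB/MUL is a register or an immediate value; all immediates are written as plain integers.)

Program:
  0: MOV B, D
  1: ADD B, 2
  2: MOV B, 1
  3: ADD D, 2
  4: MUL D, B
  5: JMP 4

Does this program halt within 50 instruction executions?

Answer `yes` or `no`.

Step 1: PC=0 exec 'MOV B, D'. After: A=0 B=0 C=0 D=0 ZF=0 PC=1
Step 2: PC=1 exec 'ADD B, 2'. After: A=0 B=2 C=0 D=0 ZF=0 PC=2
Step 3: PC=2 exec 'MOV B, 1'. After: A=0 B=1 C=0 D=0 ZF=0 PC=3
Step 4: PC=3 exec 'ADD D, 2'. After: A=0 B=1 C=0 D=2 ZF=0 PC=4
Step 5: PC=4 exec 'MUL D, B'. After: A=0 B=1 C=0 D=2 ZF=0 PC=5
Step 6: PC=5 exec 'JMP 4'. After: A=0 B=1 C=0 D=2 ZF=0 PC=4
State after step 6 equals state after step 4: the program is in a cycle of length 2 and will never halt.

Answer: no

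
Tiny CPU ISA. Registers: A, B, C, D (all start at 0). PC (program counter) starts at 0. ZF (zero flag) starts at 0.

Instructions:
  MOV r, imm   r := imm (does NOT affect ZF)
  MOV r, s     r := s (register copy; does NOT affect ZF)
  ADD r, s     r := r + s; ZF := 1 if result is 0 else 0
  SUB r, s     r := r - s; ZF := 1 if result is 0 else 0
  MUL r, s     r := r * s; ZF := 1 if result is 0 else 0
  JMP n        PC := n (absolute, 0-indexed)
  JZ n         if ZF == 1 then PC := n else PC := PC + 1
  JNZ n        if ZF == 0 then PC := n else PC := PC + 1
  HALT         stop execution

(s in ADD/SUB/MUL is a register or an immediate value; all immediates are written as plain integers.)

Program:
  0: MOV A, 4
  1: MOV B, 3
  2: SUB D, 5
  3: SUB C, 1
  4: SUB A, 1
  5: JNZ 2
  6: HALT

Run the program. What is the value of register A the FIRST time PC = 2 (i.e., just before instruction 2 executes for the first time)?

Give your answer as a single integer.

Step 1: PC=0 exec 'MOV A, 4'. After: A=4 B=0 C=0 D=0 ZF=0 PC=1
Step 2: PC=1 exec 'MOV B, 3'. After: A=4 B=3 C=0 D=0 ZF=0 PC=2
First time PC=2: A=4

4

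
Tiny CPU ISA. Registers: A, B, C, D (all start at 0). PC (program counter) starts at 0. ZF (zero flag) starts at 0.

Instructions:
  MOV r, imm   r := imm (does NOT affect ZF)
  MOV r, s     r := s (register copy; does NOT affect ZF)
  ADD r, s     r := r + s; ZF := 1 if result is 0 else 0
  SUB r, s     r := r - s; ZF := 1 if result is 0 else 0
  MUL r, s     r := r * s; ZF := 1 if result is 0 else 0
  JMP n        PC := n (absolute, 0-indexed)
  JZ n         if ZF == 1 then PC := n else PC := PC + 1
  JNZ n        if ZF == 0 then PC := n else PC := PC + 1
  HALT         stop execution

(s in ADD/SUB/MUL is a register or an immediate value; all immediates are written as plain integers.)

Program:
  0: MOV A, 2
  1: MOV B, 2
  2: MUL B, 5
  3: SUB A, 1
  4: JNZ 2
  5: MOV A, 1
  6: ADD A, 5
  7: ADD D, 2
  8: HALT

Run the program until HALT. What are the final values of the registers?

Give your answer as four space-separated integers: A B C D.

Step 1: PC=0 exec 'MOV A, 2'. After: A=2 B=0 C=0 D=0 ZF=0 PC=1
Step 2: PC=1 exec 'MOV B, 2'. After: A=2 B=2 C=0 D=0 ZF=0 PC=2
Step 3: PC=2 exec 'MUL B, 5'. After: A=2 B=10 C=0 D=0 ZF=0 PC=3
Step 4: PC=3 exec 'SUB A, 1'. After: A=1 B=10 C=0 D=0 ZF=0 PC=4
Step 5: PC=4 exec 'JNZ 2'. After: A=1 B=10 C=0 D=0 ZF=0 PC=2
Step 6: PC=2 exec 'MUL B, 5'. After: A=1 B=50 C=0 D=0 ZF=0 PC=3
Step 7: PC=3 exec 'SUB A, 1'. After: A=0 B=50 C=0 D=0 ZF=1 PC=4
Step 8: PC=4 exec 'JNZ 2'. After: A=0 B=50 C=0 D=0 ZF=1 PC=5
Step 9: PC=5 exec 'MOV A, 1'. After: A=1 B=50 C=0 D=0 ZF=1 PC=6
Step 10: PC=6 exec 'ADD A, 5'. After: A=6 B=50 C=0 D=0 ZF=0 PC=7
Step 11: PC=7 exec 'ADD D, 2'. After: A=6 B=50 C=0 D=2 ZF=0 PC=8
Step 12: PC=8 exec 'HALT'. After: A=6 B=50 C=0 D=2 ZF=0 PC=8 HALTED

Answer: 6 50 0 2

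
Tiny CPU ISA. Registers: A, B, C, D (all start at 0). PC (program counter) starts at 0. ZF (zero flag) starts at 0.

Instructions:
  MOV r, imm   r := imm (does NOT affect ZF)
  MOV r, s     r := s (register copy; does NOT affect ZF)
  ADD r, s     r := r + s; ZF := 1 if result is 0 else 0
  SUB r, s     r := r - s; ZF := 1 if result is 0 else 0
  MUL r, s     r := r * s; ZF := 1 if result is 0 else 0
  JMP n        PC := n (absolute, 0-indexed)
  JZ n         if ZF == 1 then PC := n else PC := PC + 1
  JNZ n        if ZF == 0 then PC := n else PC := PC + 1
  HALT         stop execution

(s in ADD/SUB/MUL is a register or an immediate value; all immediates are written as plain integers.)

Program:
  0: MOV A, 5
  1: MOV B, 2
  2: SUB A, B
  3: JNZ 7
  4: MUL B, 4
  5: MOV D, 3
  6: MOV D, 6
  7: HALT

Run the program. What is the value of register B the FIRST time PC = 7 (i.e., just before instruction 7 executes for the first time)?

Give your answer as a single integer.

Step 1: PC=0 exec 'MOV A, 5'. After: A=5 B=0 C=0 D=0 ZF=0 PC=1
Step 2: PC=1 exec 'MOV B, 2'. After: A=5 B=2 C=0 D=0 ZF=0 PC=2
Step 3: PC=2 exec 'SUB A, B'. After: A=3 B=2 C=0 D=0 ZF=0 PC=3
Step 4: PC=3 exec 'JNZ 7'. After: A=3 B=2 C=0 D=0 ZF=0 PC=7
First time PC=7: B=2

2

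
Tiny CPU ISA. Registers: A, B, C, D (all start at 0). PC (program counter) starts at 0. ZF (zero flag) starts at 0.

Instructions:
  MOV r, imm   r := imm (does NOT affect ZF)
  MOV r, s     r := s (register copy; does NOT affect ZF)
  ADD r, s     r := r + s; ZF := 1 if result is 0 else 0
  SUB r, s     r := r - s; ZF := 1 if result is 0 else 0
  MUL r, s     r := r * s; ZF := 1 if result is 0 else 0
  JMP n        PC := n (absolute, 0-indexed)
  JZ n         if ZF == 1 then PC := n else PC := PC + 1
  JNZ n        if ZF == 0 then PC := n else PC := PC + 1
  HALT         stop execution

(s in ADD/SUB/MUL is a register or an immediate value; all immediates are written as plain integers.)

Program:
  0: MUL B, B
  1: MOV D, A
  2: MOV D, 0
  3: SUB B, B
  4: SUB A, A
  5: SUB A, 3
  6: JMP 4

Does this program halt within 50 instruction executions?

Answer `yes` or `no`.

Step 1: PC=0 exec 'MUL B, B'. After: A=0 B=0 C=0 D=0 ZF=1 PC=1
Step 2: PC=1 exec 'MOV D, A'. After: A=0 B=0 C=0 D=0 ZF=1 PC=2
Step 3: PC=2 exec 'MOV D, 0'. After: A=0 B=0 C=0 D=0 ZF=1 PC=3
Step 4: PC=3 exec 'SUB B, B'. After: A=0 B=0 C=0 D=0 ZF=1 PC=4
Step 5: PC=4 exec 'SUB A, A'. After: A=0 B=0 C=0 D=0 ZF=1 PC=5
Step 6: PC=5 exec 'SUB A, 3'. After: A=-3 B=0 C=0 D=0 ZF=0 PC=6
Step 7: PC=6 exec 'JMP 4'. After: A=-3 B=0 C=0 D=0 ZF=0 PC=4
Step 8: PC=4 exec 'SUB A, A'. After: A=0 B=0 C=0 D=0 ZF=1 PC=5
State after step 8 equals state after step 5: the program is in a cycle of length 3 and will never halt.

Answer: no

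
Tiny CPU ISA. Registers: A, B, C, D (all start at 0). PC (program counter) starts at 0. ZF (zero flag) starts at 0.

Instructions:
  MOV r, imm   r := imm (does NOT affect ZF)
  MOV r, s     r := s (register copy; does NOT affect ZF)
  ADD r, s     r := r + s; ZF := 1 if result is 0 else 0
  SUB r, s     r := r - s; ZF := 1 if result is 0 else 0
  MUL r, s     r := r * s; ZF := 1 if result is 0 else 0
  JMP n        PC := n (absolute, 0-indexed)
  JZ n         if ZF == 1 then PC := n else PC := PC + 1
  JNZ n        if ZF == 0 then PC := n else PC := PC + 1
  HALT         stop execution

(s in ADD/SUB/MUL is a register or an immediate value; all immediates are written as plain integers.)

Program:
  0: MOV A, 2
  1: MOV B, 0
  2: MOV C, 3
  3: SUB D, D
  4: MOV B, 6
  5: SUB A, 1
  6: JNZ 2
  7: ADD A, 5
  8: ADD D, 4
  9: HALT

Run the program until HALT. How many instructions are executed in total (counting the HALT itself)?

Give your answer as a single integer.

Step 1: PC=0 exec 'MOV A, 2'. After: A=2 B=0 C=0 D=0 ZF=0 PC=1
Step 2: PC=1 exec 'MOV B, 0'. After: A=2 B=0 C=0 D=0 ZF=0 PC=2
Step 3: PC=2 exec 'MOV C, 3'. After: A=2 B=0 C=3 D=0 ZF=0 PC=3
Step 4: PC=3 exec 'SUB D, D'. After: A=2 B=0 C=3 D=0 ZF=1 PC=4
Step 5: PC=4 exec 'MOV B, 6'. After: A=2 B=6 C=3 D=0 ZF=1 PC=5
Step 6: PC=5 exec 'SUB A, 1'. After: A=1 B=6 C=3 D=0 ZF=0 PC=6
Step 7: PC=6 exec 'JNZ 2'. After: A=1 B=6 C=3 D=0 ZF=0 PC=2
Step 8: PC=2 exec 'MOV C, 3'. After: A=1 B=6 C=3 D=0 ZF=0 PC=3
Step 9: PC=3 exec 'SUB D, D'. After: A=1 B=6 C=3 D=0 ZF=1 PC=4
Step 10: PC=4 exec 'MOV B, 6'. After: A=1 B=6 C=3 D=0 ZF=1 PC=5
Step 11: PC=5 exec 'SUB A, 1'. After: A=0 B=6 C=3 D=0 ZF=1 PC=6
Step 12: PC=6 exec 'JNZ 2'. After: A=0 B=6 C=3 D=0 ZF=1 PC=7
Step 13: PC=7 exec 'ADD A, 5'. After: A=5 B=6 C=3 D=0 ZF=0 PC=8
Step 14: PC=8 exec 'ADD D, 4'. After: A=5 B=6 C=3 D=4 ZF=0 PC=9
Step 15: PC=9 exec 'HALT'. After: A=5 B=6 C=3 D=4 ZF=0 PC=9 HALTED
Total instructions executed: 15

Answer: 15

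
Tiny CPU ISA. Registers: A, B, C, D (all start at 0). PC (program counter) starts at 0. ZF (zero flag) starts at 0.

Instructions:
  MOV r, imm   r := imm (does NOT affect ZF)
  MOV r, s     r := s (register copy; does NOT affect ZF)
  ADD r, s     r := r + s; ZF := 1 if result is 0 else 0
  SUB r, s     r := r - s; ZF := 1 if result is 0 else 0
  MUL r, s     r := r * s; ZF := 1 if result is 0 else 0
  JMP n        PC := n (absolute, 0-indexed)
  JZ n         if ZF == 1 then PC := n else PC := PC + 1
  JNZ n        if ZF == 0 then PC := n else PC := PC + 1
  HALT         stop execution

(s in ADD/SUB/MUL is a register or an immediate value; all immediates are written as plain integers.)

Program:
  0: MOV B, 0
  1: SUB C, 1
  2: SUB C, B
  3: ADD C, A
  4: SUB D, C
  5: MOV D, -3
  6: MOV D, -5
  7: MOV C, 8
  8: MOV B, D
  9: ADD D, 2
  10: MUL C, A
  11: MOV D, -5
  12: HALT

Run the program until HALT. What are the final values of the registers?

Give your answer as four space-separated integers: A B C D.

Answer: 0 -5 0 -5

Derivation:
Step 1: PC=0 exec 'MOV B, 0'. After: A=0 B=0 C=0 D=0 ZF=0 PC=1
Step 2: PC=1 exec 'SUB C, 1'. After: A=0 B=0 C=-1 D=0 ZF=0 PC=2
Step 3: PC=2 exec 'SUB C, B'. After: A=0 B=0 C=-1 D=0 ZF=0 PC=3
Step 4: PC=3 exec 'ADD C, A'. After: A=0 B=0 C=-1 D=0 ZF=0 PC=4
Step 5: PC=4 exec 'SUB D, C'. After: A=0 B=0 C=-1 D=1 ZF=0 PC=5
Step 6: PC=5 exec 'MOV D, -3'. After: A=0 B=0 C=-1 D=-3 ZF=0 PC=6
Step 7: PC=6 exec 'MOV D, -5'. After: A=0 B=0 C=-1 D=-5 ZF=0 PC=7
Step 8: PC=7 exec 'MOV C, 8'. After: A=0 B=0 C=8 D=-5 ZF=0 PC=8
Step 9: PC=8 exec 'MOV B, D'. After: A=0 B=-5 C=8 D=-5 ZF=0 PC=9
Step 10: PC=9 exec 'ADD D, 2'. After: A=0 B=-5 C=8 D=-3 ZF=0 PC=10
Step 11: PC=10 exec 'MUL C, A'. After: A=0 B=-5 C=0 D=-3 ZF=1 PC=11
Step 12: PC=11 exec 'MOV D, -5'. After: A=0 B=-5 C=0 D=-5 ZF=1 PC=12
Step 13: PC=12 exec 'HALT'. After: A=0 B=-5 C=0 D=-5 ZF=1 PC=12 HALTED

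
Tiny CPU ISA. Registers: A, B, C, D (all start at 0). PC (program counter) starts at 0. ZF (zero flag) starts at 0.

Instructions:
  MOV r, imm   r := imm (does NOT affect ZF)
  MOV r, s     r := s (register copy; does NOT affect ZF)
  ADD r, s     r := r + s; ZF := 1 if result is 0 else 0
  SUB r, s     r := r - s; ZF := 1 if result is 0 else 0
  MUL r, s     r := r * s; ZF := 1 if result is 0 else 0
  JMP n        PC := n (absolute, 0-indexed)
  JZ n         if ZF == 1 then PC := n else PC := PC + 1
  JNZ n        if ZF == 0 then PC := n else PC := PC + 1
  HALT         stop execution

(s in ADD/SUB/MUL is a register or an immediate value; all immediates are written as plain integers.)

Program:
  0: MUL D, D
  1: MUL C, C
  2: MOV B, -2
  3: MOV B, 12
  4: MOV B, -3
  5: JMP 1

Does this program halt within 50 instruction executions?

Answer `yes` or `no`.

Step 1: PC=0 exec 'MUL D, D'. After: A=0 B=0 C=0 D=0 ZF=1 PC=1
Step 2: PC=1 exec 'MUL C, C'. After: A=0 B=0 C=0 D=0 ZF=1 PC=2
Step 3: PC=2 exec 'MOV B, -2'. After: A=0 B=-2 C=0 D=0 ZF=1 PC=3
Step 4: PC=3 exec 'MOV B, 12'. After: A=0 B=12 C=0 D=0 ZF=1 PC=4
Step 5: PC=4 exec 'MOV B, -3'. After: A=0 B=-3 C=0 D=0 ZF=1 PC=5
Step 6: PC=5 exec 'JMP 1'. After: A=0 B=-3 C=0 D=0 ZF=1 PC=1
Step 7: PC=1 exec 'MUL C, C'. After: A=0 B=-3 C=0 D=0 ZF=1 PC=2
Step 8: PC=2 exec 'MOV B, -2'. After: A=0 B=-2 C=0 D=0 ZF=1 PC=3
State after step 8 equals state after step 3: the program is in a cycle of length 5 and will never halt.

Answer: no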